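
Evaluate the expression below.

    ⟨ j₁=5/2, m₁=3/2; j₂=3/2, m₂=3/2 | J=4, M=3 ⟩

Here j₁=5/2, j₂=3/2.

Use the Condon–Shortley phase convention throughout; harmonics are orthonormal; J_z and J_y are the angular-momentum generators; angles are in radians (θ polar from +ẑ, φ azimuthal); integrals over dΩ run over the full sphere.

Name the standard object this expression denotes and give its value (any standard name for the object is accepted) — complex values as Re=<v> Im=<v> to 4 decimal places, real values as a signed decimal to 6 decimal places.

Clebsch–Gordan coefficient, +√(5/8) ≈ +0.790569

This is a Clebsch–Gordan (vector-coupling) coefficient.
j₁+j₂−J=0  J+j₁−j₂=5  J−j₁+j₂=3  j₁+j₂+J+1=9
(j₁±m₁, j₂±m₂, J±M) = (4,1,3,0,7,1)
P² = 12960
sum k=0..0:
  [0] +1/144 = 1/144
S = 1/144
C² = P²·S² = 5/8 ; C = +0.790569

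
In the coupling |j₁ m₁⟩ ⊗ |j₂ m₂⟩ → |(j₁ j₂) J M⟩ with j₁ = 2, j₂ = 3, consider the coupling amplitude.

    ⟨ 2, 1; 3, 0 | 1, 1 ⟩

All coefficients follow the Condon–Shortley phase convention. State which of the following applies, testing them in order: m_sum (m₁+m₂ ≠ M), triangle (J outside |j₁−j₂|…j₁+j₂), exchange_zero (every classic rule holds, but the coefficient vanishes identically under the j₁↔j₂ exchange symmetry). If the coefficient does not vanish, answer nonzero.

nonzero

m-sum: m₁+m₂ = 1+0 = 1, M = 1  ✓
triangle: |j₁−j₂| = 1 ≤ J = 1 ≤ j₁+j₂ = 5  ✓
exchange: j₁≠j₂ or m₁≠m₂ — the exchange symmetry imposes no constraint here
value check: CG = −√(3/35) = -0.292770 ≠ 0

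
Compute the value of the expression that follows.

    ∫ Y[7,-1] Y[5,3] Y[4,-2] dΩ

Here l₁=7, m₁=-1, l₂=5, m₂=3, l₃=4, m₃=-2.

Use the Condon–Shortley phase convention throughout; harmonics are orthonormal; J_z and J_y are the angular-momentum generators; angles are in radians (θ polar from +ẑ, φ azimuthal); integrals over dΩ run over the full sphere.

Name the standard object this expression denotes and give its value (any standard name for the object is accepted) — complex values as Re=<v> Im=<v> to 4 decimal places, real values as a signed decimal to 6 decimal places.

This is a Gaunt coefficient — the integral of a triple product of spherical harmonics over the sphere.
Rules hold: Σm=0, L=16 even, 2≤4≤12.
N = 15·11·9 = 1485
Δ = 8!·6!·2!/17! = 1/6126120
Racah Σ t=3..5: t=3:−1/69120 t=4:+1/20736 t=5:−1/69120 = 1/51840
⇒ 3j(7 5 4; 0 0 0)² = 280/21879, sgn +1
Racah Σ t=6..8: t=6:+1/138240 t=7:−1/604800 t=8:+1/58060800 = 13/2322432
⇒ 3j(7 5 4; -1 3 -2)² = 1625/94248, sgn +1
4πI² = N·(3j₀)²·(3jₘ)² = 3125/9537
I = +1·√(0.327671/4π) = 0.16147831

Gaunt coefficient, +0.161478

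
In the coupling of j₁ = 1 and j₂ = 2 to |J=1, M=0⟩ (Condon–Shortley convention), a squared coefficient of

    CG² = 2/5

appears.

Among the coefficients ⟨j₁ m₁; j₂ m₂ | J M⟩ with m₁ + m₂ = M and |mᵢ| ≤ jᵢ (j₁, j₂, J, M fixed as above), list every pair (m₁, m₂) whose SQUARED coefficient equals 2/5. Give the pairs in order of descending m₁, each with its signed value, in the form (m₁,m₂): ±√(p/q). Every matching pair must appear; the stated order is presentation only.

(0,0): −√(2/5)

Admissible pairs with m₁+m₂ = M = 0: (-1,1), (0,0), (1,-1)
  (m₁,m₂)=(1,-1): CG² = 3/10, CG = +√(3/10)
  (m₁,m₂)=(0,0): CG² = 2/5, CG = −√(2/5)   ← matches the target
  (m₁,m₂)=(-1,1): CG² = 3/10, CG = +√(3/10)
Pairs with CG² = 2/5: (0,0): −√(2/5)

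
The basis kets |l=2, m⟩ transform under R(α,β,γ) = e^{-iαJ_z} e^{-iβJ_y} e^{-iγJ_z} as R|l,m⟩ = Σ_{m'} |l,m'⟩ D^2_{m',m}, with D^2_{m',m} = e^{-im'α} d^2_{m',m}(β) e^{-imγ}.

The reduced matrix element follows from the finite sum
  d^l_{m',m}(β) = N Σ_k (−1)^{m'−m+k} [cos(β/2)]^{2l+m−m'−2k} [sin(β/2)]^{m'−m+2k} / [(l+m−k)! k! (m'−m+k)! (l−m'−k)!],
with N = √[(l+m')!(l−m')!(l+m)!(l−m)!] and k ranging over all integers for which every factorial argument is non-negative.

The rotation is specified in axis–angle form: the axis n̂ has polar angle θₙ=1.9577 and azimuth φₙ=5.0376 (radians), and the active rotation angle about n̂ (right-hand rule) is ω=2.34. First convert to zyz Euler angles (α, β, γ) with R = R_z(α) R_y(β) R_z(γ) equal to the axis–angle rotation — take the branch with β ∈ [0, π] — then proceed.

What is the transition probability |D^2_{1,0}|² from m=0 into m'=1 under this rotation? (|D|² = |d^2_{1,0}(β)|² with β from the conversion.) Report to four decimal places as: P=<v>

P=0.2456

Axis–angle → zyz. n̂ = (sinθₙcosφₙ, sinθₙsinφₙ, cosθₙ) = (+0.295891, -0.877540, -0.377323), ω = 2.3400.
R = I cosω + sinω [n̂]ₓ + (1−cosω) n̂n̂ᵀ gives
  R = [-0.547114, -0.169171, -0.819785; -0.711357, +0.610149, +0.348840; +0.441178, +0.774015, -0.454162]
β = atan2(√(R₁₃²+R₂₃²), R₃₃) = 2.042227; α = atan2(R₂₃, R₁₃) mod 2π = 2.739276; γ = atan2(R₃₂, −R₃₁) mod 2π = 2.088854
First d^2_{1,0}(β=2.0422), then the phase factors e^{-i(1)α} and e^{-i(0)γ}:
c=cos(2.042227/2)=0.522417, s=sin(2.042227/2)=0.852690; N=√[6·1·2·2]=4.898979
The bounds max(0,m−m')=0 and min(l+m,l−m')=1 give 2 terms
  k=0: (−1)^1·4.8990/(2)·0.5224^3·0.8527^1 = -0.297795
  k=1: (−1)^2·4.8990/(2)·0.5224^1·0.8527^3 = +0.793353
d^2_{1,0}(2.0422) = -0.297795 +0.793353 = +0.495558
|D^2_{1,0}|² = |d^2_{1,0}(β)|² = (+0.495558)² = 0.245578 (the z-rotation phases have unit modulus)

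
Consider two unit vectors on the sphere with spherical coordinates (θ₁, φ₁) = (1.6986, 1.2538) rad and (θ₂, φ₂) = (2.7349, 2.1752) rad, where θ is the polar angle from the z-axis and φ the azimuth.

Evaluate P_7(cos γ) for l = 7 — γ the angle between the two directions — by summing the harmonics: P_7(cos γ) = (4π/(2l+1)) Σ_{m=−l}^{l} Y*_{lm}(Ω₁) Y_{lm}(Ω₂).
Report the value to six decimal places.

Addition theorem: P_7(cos γ) = (4π/15) Σ_m Y*_{lm}(Ω₁) Y_{lm}(Ω₂), m = −7…7:
  term(m=-7) = +0.000353-0.000059i   from Y*(Ω₁)=-0.376416+0.285072i, Y(Ω₂)=-0.000672-0.000351i
  term(m=-6) = +0.001089+0.001024i   from Y*(Ω₁)=-0.073822-0.214696i, Y(Ω₂)=-0.005825+0.003068i
  term(m=-5) = +0.001035-0.009786i   from Y*(Ω₁)=-0.277799+0.003941i, Y(Ω₂)=-0.004225+0.035166i
  term(m=-4) = +0.028396-0.017176i   from Y*(Ω₁)=+0.075280-0.240959i, Y(Ω₂)=+0.098488+0.087076i
  term(m=-3) = -0.066290-0.026277i   from Y*(Ω₁)=-0.172712-0.123250i, Y(Ω₂)=+0.326250-0.080674i
  term(m=-2) = -0.037628-0.134907i   from Y*(Ω₁)=+0.209433-0.153985i, Y(Ω₂)=+0.190801-0.503865i
  term(m=-1) = -0.040210+0.052960i   from Y*(Ω₁)=-0.057975-0.176720i, Y(Ω₂)=-0.203174-0.294190i
  term(m=+0) = +0.080385+0.000000i   from Y*(Ω₁)=+0.261653-0.000000i, Y(Ω₂)=+0.307218+0.000000i
  term(m=+1) = -0.040210-0.052960i   from Y*(Ω₁)=+0.057975-0.176720i, Y(Ω₂)=+0.203174-0.294190i
  term(m=+2) = -0.037628+0.134907i   from Y*(Ω₁)=+0.209433+0.153985i, Y(Ω₂)=+0.190801+0.503865i
  term(m=+3) = -0.066290+0.026277i   from Y*(Ω₁)=+0.172712-0.123250i, Y(Ω₂)=-0.326250-0.080674i
  term(m=+4) = +0.028396+0.017176i   from Y*(Ω₁)=+0.075280+0.240959i, Y(Ω₂)=+0.098488-0.087076i
  term(m=+5) = +0.001035+0.009786i   from Y*(Ω₁)=+0.277799+0.003941i, Y(Ω₂)=+0.004225+0.035166i
  term(m=+6) = +0.001089-0.001024i   from Y*(Ω₁)=-0.073822+0.214696i, Y(Ω₂)=-0.005825-0.003068i
  term(m=+7) = +0.000353+0.000059i   from Y*(Ω₁)=+0.376416+0.285072i, Y(Ω₂)=+0.000672-0.000351i
Total Σ_m = -0.146127+0.000000i. Multiply by 0.837758: -0.122419+0.000000i. P_7(cos γ) = -0.122419

-0.122419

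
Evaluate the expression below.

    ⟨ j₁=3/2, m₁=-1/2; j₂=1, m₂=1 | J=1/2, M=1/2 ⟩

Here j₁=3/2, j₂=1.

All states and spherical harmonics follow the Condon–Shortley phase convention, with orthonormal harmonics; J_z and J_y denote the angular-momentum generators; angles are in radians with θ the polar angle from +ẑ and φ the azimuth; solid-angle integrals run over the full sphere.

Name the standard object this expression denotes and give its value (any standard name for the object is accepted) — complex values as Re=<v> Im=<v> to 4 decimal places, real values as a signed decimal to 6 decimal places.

Clebsch–Gordan coefficient, +√(1/6) ≈ +0.408248

This is a Clebsch–Gordan (vector-coupling) coefficient.
√[2·2!1!0!/4! · 1!2!2!0!1!0!] = √(2/3)
  +(−1)^2/∏(2,0,0,0,1,0)! = 1/2  (running 1/2)
⟨..|..⟩ = √(2/3)·(1/2) = +0.408248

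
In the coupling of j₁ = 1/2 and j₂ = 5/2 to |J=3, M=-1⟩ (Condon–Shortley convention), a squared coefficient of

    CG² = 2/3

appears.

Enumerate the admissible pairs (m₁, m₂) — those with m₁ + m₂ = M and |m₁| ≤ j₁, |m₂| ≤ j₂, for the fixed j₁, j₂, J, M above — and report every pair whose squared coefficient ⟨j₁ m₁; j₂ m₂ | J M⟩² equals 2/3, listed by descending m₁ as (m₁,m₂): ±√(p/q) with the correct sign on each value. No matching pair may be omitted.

(-1/2,-1/2): +√(2/3)

Admissible pairs with m₁+m₂ = M = -1: (-1/2,-1/2), (1/2,-3/2)
  (m₁,m₂)=(1/2,-3/2): CG² = 1/3, CG = +√(1/3)
  (m₁,m₂)=(-1/2,-1/2): CG² = 2/3, CG = +√(2/3)   ← matches the target
Pairs with CG² = 2/3: (-1/2,-1/2): +√(2/3)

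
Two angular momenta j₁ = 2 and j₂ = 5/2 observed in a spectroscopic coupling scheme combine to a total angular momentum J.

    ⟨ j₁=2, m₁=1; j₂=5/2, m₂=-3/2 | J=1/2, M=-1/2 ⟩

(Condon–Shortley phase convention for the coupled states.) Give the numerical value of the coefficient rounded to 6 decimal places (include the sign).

-0.516398

j₁+j₂−J=4  J+j₁−j₂=0  J−j₁+j₂=1  j₁+j₂+J+1=6
(j₁±m₁, j₂±m₂, J±M) = (3,1,1,4,0,1)
P² = 48/5
sum k=1..1:
  [1] −1/6 = -1/6
S = -1/6
C² = P²·S² = 4/15 ; C = -0.516398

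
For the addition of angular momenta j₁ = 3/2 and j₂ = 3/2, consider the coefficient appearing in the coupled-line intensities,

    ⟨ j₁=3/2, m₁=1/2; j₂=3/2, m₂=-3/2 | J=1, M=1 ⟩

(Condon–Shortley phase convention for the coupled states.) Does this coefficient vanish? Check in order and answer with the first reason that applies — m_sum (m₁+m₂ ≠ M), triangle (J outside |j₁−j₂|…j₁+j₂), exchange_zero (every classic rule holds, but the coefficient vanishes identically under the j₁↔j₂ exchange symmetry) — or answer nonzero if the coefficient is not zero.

m_sum

m-sum: m₁+m₂ = 1/2+(-3/2) = -1, M = 1  ✗ ⇒ coefficient is 0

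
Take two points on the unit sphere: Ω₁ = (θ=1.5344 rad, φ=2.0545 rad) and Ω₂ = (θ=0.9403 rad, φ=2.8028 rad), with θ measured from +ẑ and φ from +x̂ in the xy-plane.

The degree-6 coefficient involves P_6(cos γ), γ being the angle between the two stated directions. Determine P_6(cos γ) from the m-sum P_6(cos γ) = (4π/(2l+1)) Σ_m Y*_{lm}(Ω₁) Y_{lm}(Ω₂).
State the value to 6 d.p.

0.139592

Summing Y*_{l m}(θ₁,φ₁)·Y_{l m}(θ₂,φ₂) over m ∈ [−6, 6]; prefactor 4π/(2·6+1) = 0.966644:
  m=-6: (0.467448, -0.114081) × (-0.059797, 0.120101) = (-0.014251, 0.062963)  (running Σ = (-0.014251, 0.062963))
  m=-5: (-0.040160, -0.045506) × (0.041675, -0.336646) = (-0.016993, 0.011623)  (running Σ = (-0.031244, 0.074586))
  m=-4: (0.124844, -0.327677) × (0.091738, 0.418837) = (0.148696, 0.022229)  (running Σ = (0.117452, 0.096815))
  m=-3: (-0.070118, 0.008432) × (-0.087706, -0.141644) = (0.007344, 0.009192)  (running Σ = (0.124796, 0.106007))
  m=-2: (-0.180178, -0.261460) × (-0.210207, -0.169148) = (-0.006351, 0.085437)  (running Σ = (0.118446, 0.191445))
  m=-1: (-0.034559, 0.065786) × (0.266535, 0.093921) = (-0.015390, 0.014289)  (running Σ = (0.103056, 0.205733))
  m=0: (-0.309043, -0.000000) × (0.199655, 0.000000) = (-0.061702, -0.000000)  (running Σ = (0.041354, 0.205733))
  m=1: (0.034559, 0.065786) × (-0.266535, 0.093921) = (-0.015390, -0.014289)  (running Σ = (0.025964, 0.191445))
  m=2: (-0.180178, 0.261460) × (-0.210207, 0.169148) = (-0.006351, -0.085437)  (running Σ = (0.019613, 0.106007))
  m=3: (0.070118, 0.008432) × (0.087706, -0.141644) = (0.007344, -0.009192)  (running Σ = (0.026957, 0.096815))
  m=4: (0.124844, 0.327677) × (0.091738, -0.418837) = (0.148696, -0.022229)  (running Σ = (0.175653, 0.074586))
  m=5: (0.040160, -0.045506) × (-0.041675, -0.336646) = (-0.016993, -0.011623)  (running Σ = (0.158660, 0.062963))
  m=6: (0.467448, 0.114081) × (-0.059797, -0.120101) = (-0.014251, -0.062963)  (running Σ = (0.144409, 0.000000))
Total Σ_m = (0.144409, 0.000000). Multiply by 0.966644: (0.139592, 0.000000). P_6(cos γ) = 0.139592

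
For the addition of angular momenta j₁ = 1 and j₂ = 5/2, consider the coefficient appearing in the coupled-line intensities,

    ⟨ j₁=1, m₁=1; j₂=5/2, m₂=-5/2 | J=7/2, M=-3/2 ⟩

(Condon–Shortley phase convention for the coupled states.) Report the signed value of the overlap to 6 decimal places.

j₁+j₂−J=0  J+j₁−j₂=2  J−j₁+j₂=5  j₁+j₂+J+1=8
(j₁±m₁, j₂±m₂, J±M) = (2,0,0,5,2,5)
P² = 19200/7
sum k=0..0:
  [0] +1/240 = 1/240
S = 1/240
C² = P²·S² = 1/21 ; C = +0.218218

+√(1/21) = +0.218218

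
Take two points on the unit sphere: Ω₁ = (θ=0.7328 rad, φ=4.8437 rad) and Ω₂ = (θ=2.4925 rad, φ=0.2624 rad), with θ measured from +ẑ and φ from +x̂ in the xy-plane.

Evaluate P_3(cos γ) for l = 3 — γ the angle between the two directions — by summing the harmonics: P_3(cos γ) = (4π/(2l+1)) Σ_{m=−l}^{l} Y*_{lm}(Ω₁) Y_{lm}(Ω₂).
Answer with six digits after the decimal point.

0.296667

Expand P_3 via completeness: Σ_{m} conj(Y_{3,m}) at Ω₁ times Y_{3,m} at Ω₂ —
  m=-3: Y*=(-0.047939, 0.115332)  Y=(0.065040, -0.065275)  product (0.004410, 0.010630)
  m=-2: Y*=(-0.328285, -0.088253)  Y=(-0.257438, 0.149044)  product (0.097667, -0.026209)
  m=-1: Y*=(0.049891, -0.377760)  Y=(0.409989, -0.110120)  product (-0.021144, -0.160372)
  m=+0: Y*=(-0.065877, -0.000000)  Y=(-0.051465, 0.000000)  product (0.003390, 0.000000)
  m=+1: Y*=(-0.049891, -0.377760)  Y=(-0.409989, -0.110120)  product (-0.021144, 0.160372)
  m=+2: Y*=(-0.328285, 0.088253)  Y=(-0.257438, -0.149044)  product (0.097667, 0.026209)
  m=+3: Y*=(0.047939, 0.115332)  Y=(-0.065040, -0.065275)  product (0.004410, -0.010630)
Accumulated sum (0.165256, -0.000000); after 4π/(2l+1) scaling, (0.296667, -0.000000) ⇒ P_3 = 0.296667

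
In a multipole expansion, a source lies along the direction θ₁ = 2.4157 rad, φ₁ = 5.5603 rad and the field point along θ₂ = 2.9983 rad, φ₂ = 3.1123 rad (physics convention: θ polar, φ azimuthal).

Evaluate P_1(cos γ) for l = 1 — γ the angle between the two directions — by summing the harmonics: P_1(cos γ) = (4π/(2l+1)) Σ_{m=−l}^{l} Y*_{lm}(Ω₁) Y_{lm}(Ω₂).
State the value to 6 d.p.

Expand P_1 via completeness: Σ_{m} conj(Y_{1,m}) at Ω₁ times Y_{1,m} at Ω₂ —
  m=-1: (0.17198 - 0.15172j) × (-0.04932 - 0.00145j) = -0.00870 + 0.00723j  (running Σ = -0.00870 + 0.00723j)
  m=0: (-0.36543 + 0.00000j) × (-0.48359 + 0.00000j) = 0.17672 + 0.00000j  (running Σ = 0.16802 + 0.00723j)
  m=1: (-0.17198 - 0.15172j) × (0.04932 - 0.00145j) = -0.00870 - 0.00723j  (running Σ = 0.15932 + 0.00000j)
Accumulated sum 0.15932 + 0.00000j; after 4π/(2l+1) scaling, 0.66735 + 0.00000j ⇒ P_1 = 0.667351

0.667351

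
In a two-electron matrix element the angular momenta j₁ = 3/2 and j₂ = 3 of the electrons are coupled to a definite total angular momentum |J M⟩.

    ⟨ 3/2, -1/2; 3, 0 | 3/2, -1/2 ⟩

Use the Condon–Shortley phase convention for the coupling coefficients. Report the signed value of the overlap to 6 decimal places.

j₁+j₂−J=3  J+j₁−j₂=0  J−j₁+j₂=3  j₁+j₂+J+1=7
(j₁±m₁, j₂±m₂, J±M) = (1,2,3,3,1,2)
P² = 144/35
sum k=2..2:
  [2] +1/4 = 1/4
S = 1/4
C² = P²·S² = 9/35 ; C = +0.507093

+√(9/35) = +0.507093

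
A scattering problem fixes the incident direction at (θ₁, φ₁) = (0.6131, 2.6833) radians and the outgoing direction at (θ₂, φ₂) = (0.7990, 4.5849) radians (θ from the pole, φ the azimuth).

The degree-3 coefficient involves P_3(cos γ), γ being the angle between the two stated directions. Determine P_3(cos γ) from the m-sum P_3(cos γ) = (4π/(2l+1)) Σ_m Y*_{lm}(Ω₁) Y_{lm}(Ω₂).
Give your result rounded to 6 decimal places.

Expand P_3 via completeness: Σ_{m} conj(Y_{3,m}) at Ω₁ times Y_{3,m} at Ω₂ —
  m=-3: (-0.01547 + 0.07797j) × (0.05731 - 0.14247j) = 0.01022 + 0.00667j  (running Σ = 0.01022 + 0.00667j)
  m=-2: (0.16841 - 0.21960j) × (-0.35424 - 0.09233j) = -0.07993 + 0.06224j  (running Σ = -0.06971 + 0.06892j)
  m=-1: (-0.39100 + 0.19289j) × (-0.04217 + 0.32897j) = -0.04697 - 0.13676j  (running Σ = -0.11668 - 0.06785j)
  m=0: (0.10516 + 0.00000j) × (-0.14783 + 0.00000j) = -0.01555 + 0.00000j  (running Σ = -0.13222 - 0.06785j)
  m=1: (0.39100 + 0.19289j) × (0.04217 + 0.32897j) = -0.04697 + 0.13676j  (running Σ = -0.17919 + 0.06892j)
  m=2: (0.16841 + 0.21960j) × (-0.35424 + 0.09233j) = -0.07993 - 0.06224j  (running Σ = -0.25912 + 0.00667j)
  m=3: (0.01547 + 0.07797j) × (-0.05731 - 0.14247j) = 0.01022 - 0.00667j  (running Σ = -0.24890 + 0.00000j)
Total Σ_m = -0.24890 + 0.00000j. Multiply by 1.795196: -0.44683 + 0.00000j. P_3(cos γ) = -0.446829

-0.446829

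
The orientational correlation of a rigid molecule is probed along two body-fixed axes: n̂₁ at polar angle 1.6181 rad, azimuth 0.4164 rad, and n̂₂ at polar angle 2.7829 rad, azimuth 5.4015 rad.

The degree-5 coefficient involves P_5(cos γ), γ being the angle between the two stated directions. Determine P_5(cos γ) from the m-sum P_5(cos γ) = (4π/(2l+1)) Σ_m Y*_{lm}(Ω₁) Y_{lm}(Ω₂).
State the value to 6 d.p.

Term-by-term m-sum for l=5 (normalisation 4π/11 = 1.142397):
  m=-5: (-0.225799, 0.402537) × (-0.000741, -0.002361) = (0.001118, 0.000235)  (running Σ = (0.001118, 0.000235))
  m=-4: (0.006540, -0.068782) × (0.019343, 0.007841) = (0.000666, -0.001279)  (running Σ = (0.001784, -0.001044))
  m=-3: (-0.106787, -0.320525) × (-0.090676, 0.049130) = (0.025430, 0.023818)  (running Σ = (0.027214, 0.022774))
  m=-2: (0.053437, 0.058759) × (0.061019, -0.312934) = (0.021648, -0.013137)  (running Σ = (0.048862, 0.009637))
  m=-1: (0.283458, 0.125363) × (0.348045, 0.422466) = (0.045695, 0.163383)  (running Σ = (0.094557, 0.173020))
  m=0: (-0.082088, -0.000000) × (-0.225098, 0.000000) = (0.018478, 0.000000)  (running Σ = (0.113035, 0.173020))
  m=1: (-0.283458, 0.125363) × (-0.348045, 0.422466) = (0.045695, -0.163383)  (running Σ = (0.158730, 0.009637))
  m=2: (0.053437, -0.058759) × (0.061019, 0.312934) = (0.021648, 0.013137)  (running Σ = (0.180378, 0.022774))
  m=3: (0.106787, -0.320525) × (0.090676, 0.049130) = (0.025430, -0.023818)  (running Σ = (0.205808, -0.001044))
  m=4: (0.006540, 0.068782) × (0.019343, -0.007841) = (0.000666, 0.001279)  (running Σ = (0.206474, 0.000235))
  m=5: (0.225799, 0.402537) × (0.000741, -0.002361) = (0.001118, -0.000235)  (running Σ = (0.207592, -0.000000))
Accumulated sum (0.207592, -0.000000); after 4π/(2l+1) scaling, (0.237152, -0.000000) ⇒ P_5 = 0.237152

0.237152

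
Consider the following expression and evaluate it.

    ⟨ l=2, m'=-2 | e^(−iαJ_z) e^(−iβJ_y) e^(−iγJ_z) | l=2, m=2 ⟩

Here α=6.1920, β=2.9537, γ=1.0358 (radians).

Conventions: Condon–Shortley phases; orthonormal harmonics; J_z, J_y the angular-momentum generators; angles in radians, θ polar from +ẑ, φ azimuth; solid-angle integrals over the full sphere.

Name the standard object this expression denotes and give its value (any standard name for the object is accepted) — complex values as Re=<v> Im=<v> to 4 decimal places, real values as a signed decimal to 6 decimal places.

This is a Wigner D-matrix element — the rotation-matrix element ⟨l m'| R(α,β,γ) |l m⟩ in the angular-momentum basis.
Split into d^2_{-2,2}(β=2.9537) × two z-phases.
With c≡cos(β/2)=0.093808 and s≡sin(β/2)=0.995590, N=[1·24·24·1]^{1/2}=24.000000
Admissible k: 4..4 (factorial args all ≥0)
  k=4: (−1)^0·24.0000/(24)·0.0938^0·0.9956^4 = +0.982477
d^2_{-2,2}(2.9537) = +0.982477
Phases: e^{-i·(-2)·6.1920}=+0.983417-0.181361i, e^{-i·(2)·1.0358}=-0.480131-0.877197i ⇒ D=-0.620197-0.761983i

Wigner D-matrix element, Re=-0.6202 Im=-0.7620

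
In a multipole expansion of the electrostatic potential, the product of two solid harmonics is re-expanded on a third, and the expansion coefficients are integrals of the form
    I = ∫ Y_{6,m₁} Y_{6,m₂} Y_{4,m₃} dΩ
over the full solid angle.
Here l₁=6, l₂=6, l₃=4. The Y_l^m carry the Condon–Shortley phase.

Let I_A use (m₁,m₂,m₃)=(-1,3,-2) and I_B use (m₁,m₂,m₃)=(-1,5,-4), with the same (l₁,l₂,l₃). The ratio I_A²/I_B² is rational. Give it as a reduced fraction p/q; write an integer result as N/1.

48/385

Shared (l₁,l₂,l₃)=(6,6,4): N and (l;000)² cancel in I_A²/I_B².
A: Δ = 8!·4!·4!/17! = 1/15315300; Racah Σ t=5..7: t=5:−1/69120 t=6:+1/51840 t=7:−1/483840 = 1/362880; ⇒ 3j(6 6 4; -1 3 -2)² = 16/17017, sgn +1
B: Δ = 8!·4!·4!/17! = 1/15315300; Racah Σ t=7..7: t=7:−1/2903040 = -1/2903040; ⇒ 3j(6 6 4; -1 5 -4)² = 5/663, sgn -1
I_A²/I_B² = (16/17017)/(5/663) = 48/385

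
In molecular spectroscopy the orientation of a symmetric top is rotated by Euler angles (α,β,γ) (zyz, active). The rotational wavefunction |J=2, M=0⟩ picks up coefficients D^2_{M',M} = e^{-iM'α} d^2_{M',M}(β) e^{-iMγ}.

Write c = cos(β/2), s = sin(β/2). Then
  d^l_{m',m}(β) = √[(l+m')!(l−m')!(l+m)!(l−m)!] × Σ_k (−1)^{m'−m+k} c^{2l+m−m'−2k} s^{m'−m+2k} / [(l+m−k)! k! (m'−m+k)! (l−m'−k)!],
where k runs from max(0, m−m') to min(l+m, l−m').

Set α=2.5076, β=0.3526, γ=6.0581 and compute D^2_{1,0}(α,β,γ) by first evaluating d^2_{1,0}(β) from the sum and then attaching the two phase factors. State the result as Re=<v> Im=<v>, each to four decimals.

Re=0.3198 Im=0.2351

Split into d^2_{1,0}(β=0.3526) × two z-phases.
With c≡cos(β/2)=0.984499 and s≡sin(β/2)=0.175388, N=[6·1·2·2]^{1/2}=4.898979
The bounds max(0,m−m')=0 and min(l+m,l−m')=1 give 2 terms
  k=0: (−1)^1·4.8990/(2)·0.9845^3·0.1754^1 = -0.409942
  k=1: (−1)^2·4.8990/(2)·0.9845^1·0.1754^3 = +0.013010
d^2_{1,0}(0.3526) = -0.409942 +0.013010 = -0.396931
D = (-0.805669-0.592366i)·(-0.396931)·(+1.000000+0.000000i) = +0.319795+0.235129i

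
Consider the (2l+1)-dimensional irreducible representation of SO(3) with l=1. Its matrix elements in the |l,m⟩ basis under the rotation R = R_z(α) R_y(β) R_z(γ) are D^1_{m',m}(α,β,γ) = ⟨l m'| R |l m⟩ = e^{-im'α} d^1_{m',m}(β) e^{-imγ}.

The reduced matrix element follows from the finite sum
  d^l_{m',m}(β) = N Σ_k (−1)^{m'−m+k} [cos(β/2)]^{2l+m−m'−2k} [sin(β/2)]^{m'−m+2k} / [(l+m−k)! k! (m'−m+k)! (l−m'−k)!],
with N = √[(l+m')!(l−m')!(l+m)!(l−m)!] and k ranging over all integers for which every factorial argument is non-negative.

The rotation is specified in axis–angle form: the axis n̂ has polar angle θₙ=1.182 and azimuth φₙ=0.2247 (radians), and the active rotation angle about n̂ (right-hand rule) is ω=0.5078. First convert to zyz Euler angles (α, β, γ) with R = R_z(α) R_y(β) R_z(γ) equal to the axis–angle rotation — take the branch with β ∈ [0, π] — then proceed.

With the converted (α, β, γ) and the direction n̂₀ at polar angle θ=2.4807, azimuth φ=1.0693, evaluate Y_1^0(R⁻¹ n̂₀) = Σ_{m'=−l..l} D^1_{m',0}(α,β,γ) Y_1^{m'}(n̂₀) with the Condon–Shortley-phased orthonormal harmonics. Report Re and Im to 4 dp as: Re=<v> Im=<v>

Axis–angle → zyz. n̂ = (sinθₙcosφₙ, sinθₙsinφₙ, cosθₙ) = (+0.902103, +0.206184, +0.379075), ω = 0.5078.
R = I cosω + sinω [n̂]ₓ + (1−cosω) n̂n̂ᵀ gives
  R = [+0.976503, -0.160857, +0.143409; +0.207798, +0.879181, -0.428791; -0.057108, +0.448516, +0.891949]
β = atan2(√(R₁₃²+R₂₃²), R₃₃) = 0.469159; α = atan2(R₂₃, R₁₃) mod 2π = 5.035144; γ = atan2(R₃₂, −R₃₁) mod 2π = 1.444151
Need the full column D^1_{m',0} for m'=−1..1 at α=5.0351, β=0.4692, γ=1.4442.
cos(β/2)=0.972612, sin(β/2)=0.232434
d^1_{-1,0}: single k=1 term ⇒ +0.319709;  D = +0.101405-0.303201i
d^1_{0,0}: k∈[0..1] ⇒ +0.945974 -0.054026 = +0.891949;  D = +0.891949+0.000000i
d^1_{1,0}: single k=0 term ⇒ -0.319709;  D = -0.101405-0.303201i
Y_1^{m'}(θ=2.4807,φ=1.0693) and Σ D·Y over m':
  (+0.1014-0.3032i)·(+0.1020-0.1860i)  (+0.8919+0.0000i)·(-0.3857+0.0000i)  (-0.1014-0.3032i)·(-0.1020-0.1860i)
Y_1^0(R⁻¹ n̂) = -0.436135+0.000000i

Re=-0.4361 Im=0.0000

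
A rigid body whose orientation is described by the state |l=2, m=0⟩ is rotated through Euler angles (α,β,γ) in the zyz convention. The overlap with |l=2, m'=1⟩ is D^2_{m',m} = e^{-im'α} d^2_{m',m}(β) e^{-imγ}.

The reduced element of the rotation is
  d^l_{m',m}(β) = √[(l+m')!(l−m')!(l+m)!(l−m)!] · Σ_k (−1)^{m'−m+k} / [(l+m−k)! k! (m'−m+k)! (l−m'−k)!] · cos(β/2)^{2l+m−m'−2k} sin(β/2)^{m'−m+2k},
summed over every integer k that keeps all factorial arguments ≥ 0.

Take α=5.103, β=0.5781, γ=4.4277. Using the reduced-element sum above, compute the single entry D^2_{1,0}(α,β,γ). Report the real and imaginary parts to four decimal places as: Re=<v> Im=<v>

Re=-0.2134 Im=-0.5183

First d^2_{1,0}(β=0.5781), then the phase factors e^{-i(1)α} and e^{-i(0)γ}:
Half-angle: c=0.958515, s=0.285042. N=√(6·1·2·2)=4.898979
Admissible k: 0..1 (factorial args all ≥0)
  k=0: (−1)^1·4.8990/(2)·0.9585^3·0.2850^1 = -0.614867
  k=1: (−1)^2·4.8990/(2)·0.9585^1·0.2850^3 = +0.054375
d^2_{1,0}(0.5781) = -0.614867 +0.054375 = -0.560492
Attach z-rotation phases: D = e^{-i(1)(5.1030)}·(-0.560492)·e^{-i(0)(4.4277)} = -0.213409-0.518273i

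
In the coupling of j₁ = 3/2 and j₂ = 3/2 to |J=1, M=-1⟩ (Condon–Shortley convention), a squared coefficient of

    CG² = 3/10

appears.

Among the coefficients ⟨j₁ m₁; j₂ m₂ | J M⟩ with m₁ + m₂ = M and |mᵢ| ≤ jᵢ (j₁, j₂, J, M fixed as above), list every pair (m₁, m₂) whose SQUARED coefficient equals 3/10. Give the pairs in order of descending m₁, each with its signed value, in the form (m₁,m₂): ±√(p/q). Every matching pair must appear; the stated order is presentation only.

Admissible pairs with m₁+m₂ = M = -1: (-3/2,1/2), (-1/2,-1/2), (1/2,-3/2)
  (m₁,m₂)=(1/2,-3/2): CG² = 3/10, CG = +√(3/10)   ← matches the target
  (m₁,m₂)=(-1/2,-1/2): CG² = 2/5, CG = −√(2/5)
  (m₁,m₂)=(-3/2,1/2): CG² = 3/10, CG = +√(3/10)   ← matches the target
Pairs with CG² = 3/10: (1/2,-3/2): +√(3/10); (-3/2,1/2): +√(3/10)

(1/2,-3/2): +√(3/10); (-3/2,1/2): +√(3/10)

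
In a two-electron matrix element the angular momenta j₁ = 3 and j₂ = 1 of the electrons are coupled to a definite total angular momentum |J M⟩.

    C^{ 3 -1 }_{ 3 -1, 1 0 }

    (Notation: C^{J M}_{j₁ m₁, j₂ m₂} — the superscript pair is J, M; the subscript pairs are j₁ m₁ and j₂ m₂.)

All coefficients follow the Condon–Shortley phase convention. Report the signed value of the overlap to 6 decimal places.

-0.288675

triangle: 1!*5!*1!/8! = 120/40320
(j±m)!: 2!*4!*1!*1!*2!*4! = 2304
prefactor² = (2J+1)*Δ*N² = 48
  k=0: +1/(0!*1!*4!*1!*1!*0!) = 1/24
  k=1: −1/(1!*0!*3!*0!*2!*1!) = -1/12
Σ = -1/24  ⇒  CG² = 48*(-1/24)² = 1/12
CG = −√(1/12) = -0.288675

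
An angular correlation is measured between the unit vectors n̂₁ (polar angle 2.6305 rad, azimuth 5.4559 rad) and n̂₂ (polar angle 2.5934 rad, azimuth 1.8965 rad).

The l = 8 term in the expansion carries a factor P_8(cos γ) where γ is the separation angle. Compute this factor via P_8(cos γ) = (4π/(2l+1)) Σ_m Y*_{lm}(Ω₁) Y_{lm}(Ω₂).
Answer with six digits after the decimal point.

Expand P_8 via completeness: Σ_{m} conj(Y_{8,m}) at Ω₁ times Y_{8,m} at Ω₂ —
  [-8]  conj(Y_{8,-8})(Ω₁) = +0.001595-0.000555i ; Y_{8,-8}(Ω₂) = -0.002411-0.001432i ; Δ = -0.000005-0.000001i
  [-7]  conj(Y_{8,-7})(Ω₁) = -0.010616-0.005692i ; Y_{8,-7}(Ω₂) = -0.013942+0.011963i ; Δ = +0.000216-0.000048i
  [-6]  conj(Y_{8,-6})(Ω₁) = +0.013347+0.051983i ; Y_{8,-6}(Ω₂) = +0.028002+0.069417i ; Δ = -0.003235+0.002382i
  [-5]  conj(Y_{8,-5})(Ω₁) = +0.090968-0.140078i ; Y_{8,-5}(Ω₂) = +0.211101-0.012199i ; Δ = +0.017495-0.030680i
  [-4]  conj(Y_{8,-4})(Ω₁) = -0.359681+0.060834i ; Y_{8,-4}(Ω₂) = +0.109343-0.398210i ; Δ = -0.015104+0.149881i
  [-3]  conj(Y_{8,-3})(Ω₁) = +0.407979+0.316463i ; Y_{8,-3}(Ω₂) = -0.415773-0.280608i ; Δ = -0.080825-0.246059i
  [-2]  conj(Y_{8,-2})(Ω₁) = -0.027795-0.331012i ; Y_{8,-2}(Ω₂) = -0.169353+0.129120i ; Δ = +0.047447+0.052469i
  [-1]  conj(Y_{8,-1})(Ω₁) = +0.147674-0.160594i ; Y_{8,-1}(Ω₂) = -0.102495-0.303482i ; Δ = -0.063873-0.028356i
  [+0]  conj(Y_{8,0})(Ω₁) = -0.419228-0.000000i ; Y_{8,0}(Ω₂) = -0.333628+0.000000i ; Δ = +0.139866+0.000000i
  [+1]  conj(Y_{8,1})(Ω₁) = -0.147674-0.160594i ; Y_{8,1}(Ω₂) = +0.102495-0.303482i ; Δ = -0.063873+0.028356i
  [+2]  conj(Y_{8,2})(Ω₁) = -0.027795+0.331012i ; Y_{8,2}(Ω₂) = -0.169353-0.129120i ; Δ = +0.047447-0.052469i
  [+3]  conj(Y_{8,3})(Ω₁) = -0.407979+0.316463i ; Y_{8,3}(Ω₂) = +0.415773-0.280608i ; Δ = -0.080825+0.246059i
  [+4]  conj(Y_{8,4})(Ω₁) = -0.359681-0.060834i ; Y_{8,4}(Ω₂) = +0.109343+0.398210i ; Δ = -0.015104-0.149881i
  [+5]  conj(Y_{8,5})(Ω₁) = -0.090968-0.140078i ; Y_{8,5}(Ω₂) = -0.211101-0.012199i ; Δ = +0.017495+0.030680i
  [+6]  conj(Y_{8,6})(Ω₁) = +0.013347-0.051983i ; Y_{8,6}(Ω₂) = +0.028002-0.069417i ; Δ = -0.003235-0.002382i
  [+7]  conj(Y_{8,7})(Ω₁) = +0.010616-0.005692i ; Y_{8,7}(Ω₂) = +0.013942+0.011963i ; Δ = +0.000216+0.000048i
  [+8]  conj(Y_{8,8})(Ω₁) = +0.001595+0.000555i ; Y_{8,8}(Ω₂) = -0.002411+0.001432i ; Δ = -0.000005+0.000001i
Accumulated sum -0.055900+0.000000i; after 4π/(2l+1) scaling, -0.041321+0.000000i ⇒ P_8 = -0.041321

-0.041321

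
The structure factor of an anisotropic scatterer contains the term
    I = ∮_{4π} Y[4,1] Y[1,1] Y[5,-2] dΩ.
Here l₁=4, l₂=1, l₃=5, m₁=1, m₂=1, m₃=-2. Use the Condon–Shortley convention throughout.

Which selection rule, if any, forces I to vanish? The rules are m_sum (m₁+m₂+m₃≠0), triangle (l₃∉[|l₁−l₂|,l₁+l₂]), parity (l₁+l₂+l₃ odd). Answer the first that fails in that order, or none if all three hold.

none

azimuthal sum: 1 + 1 − 2 = 0  ✓
3 ≤ 5 ≤ 5 (triangle on l)  ✓
L = 4 + 1 + 5 = 10 (even)  ✓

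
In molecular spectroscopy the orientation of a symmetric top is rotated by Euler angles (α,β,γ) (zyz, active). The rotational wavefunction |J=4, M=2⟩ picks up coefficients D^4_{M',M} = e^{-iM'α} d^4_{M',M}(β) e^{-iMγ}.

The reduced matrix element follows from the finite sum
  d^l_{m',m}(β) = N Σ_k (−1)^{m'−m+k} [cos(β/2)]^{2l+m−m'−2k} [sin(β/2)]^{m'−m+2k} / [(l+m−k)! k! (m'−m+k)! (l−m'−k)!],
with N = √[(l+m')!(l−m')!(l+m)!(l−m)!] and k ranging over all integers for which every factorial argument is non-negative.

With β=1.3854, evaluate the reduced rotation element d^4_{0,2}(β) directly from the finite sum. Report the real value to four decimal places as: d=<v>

d=-0.2910

d^4_{0,2}(β=1.3854) via the finite sum:
c=cos(1.385400/2)=0.769525, s=sin(1.385400/2)=0.638617; N=√[24·24·720·2]=910.735966
k∈{2,3,4} keeps every argument non-negative
  k=2: (−1)^0·910.7360/(96)·0.7695^6·0.6386^2 = +0.803410
  k=3: (−1)^1·910.7360/(36)·0.7695^4·0.6386^4 = -1.475511
  k=4: (−1)^2·910.7360/(96)·0.7695^2·0.6386^6 = +0.381075
d^4_{0,2}(1.3854) = +0.803410 -1.475511 +0.381075 = -0.291026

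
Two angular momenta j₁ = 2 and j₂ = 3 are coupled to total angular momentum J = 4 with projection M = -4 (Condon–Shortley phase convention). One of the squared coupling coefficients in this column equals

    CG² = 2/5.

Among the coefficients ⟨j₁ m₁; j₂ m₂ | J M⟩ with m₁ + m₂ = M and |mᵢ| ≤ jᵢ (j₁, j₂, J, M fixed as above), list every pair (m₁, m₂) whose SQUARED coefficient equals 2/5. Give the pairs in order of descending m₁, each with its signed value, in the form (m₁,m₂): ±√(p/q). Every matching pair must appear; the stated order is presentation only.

Admissible pairs with m₁+m₂ = M = -4: (-2,-2), (-1,-3)
  (m₁,m₂)=(-1,-3): CG² = 3/5, CG = +√(3/5)
  (m₁,m₂)=(-2,-2): CG² = 2/5, CG = −√(2/5)   ← matches the target
Pairs with CG² = 2/5: (-2,-2): −√(2/5)

(-2,-2): −√(2/5)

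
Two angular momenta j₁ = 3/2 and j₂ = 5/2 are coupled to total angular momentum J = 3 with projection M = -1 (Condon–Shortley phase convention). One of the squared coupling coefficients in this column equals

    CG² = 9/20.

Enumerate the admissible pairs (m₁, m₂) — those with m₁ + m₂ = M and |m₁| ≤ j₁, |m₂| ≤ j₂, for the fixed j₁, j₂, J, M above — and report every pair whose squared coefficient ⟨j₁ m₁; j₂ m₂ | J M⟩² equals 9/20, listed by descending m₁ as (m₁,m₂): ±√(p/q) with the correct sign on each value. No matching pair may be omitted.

(-3/2,1/2): −√(9/20)

Admissible pairs with m₁+m₂ = M = -1: (-3/2,1/2), (-1/2,-1/2), (1/2,-3/2), (3/2,-5/2)
  (m₁,m₂)=(3/2,-5/2): CG² = 1/8, CG = +√(1/8)
  (m₁,m₂)=(1/2,-3/2): CG² = 49/120, CG = +√(49/120)
  (m₁,m₂)=(-1/2,-1/2): CG² = 1/60, CG = −√(1/60)
  (m₁,m₂)=(-3/2,1/2): CG² = 9/20, CG = −√(9/20)   ← matches the target
Pairs with CG² = 9/20: (-3/2,1/2): −√(9/20)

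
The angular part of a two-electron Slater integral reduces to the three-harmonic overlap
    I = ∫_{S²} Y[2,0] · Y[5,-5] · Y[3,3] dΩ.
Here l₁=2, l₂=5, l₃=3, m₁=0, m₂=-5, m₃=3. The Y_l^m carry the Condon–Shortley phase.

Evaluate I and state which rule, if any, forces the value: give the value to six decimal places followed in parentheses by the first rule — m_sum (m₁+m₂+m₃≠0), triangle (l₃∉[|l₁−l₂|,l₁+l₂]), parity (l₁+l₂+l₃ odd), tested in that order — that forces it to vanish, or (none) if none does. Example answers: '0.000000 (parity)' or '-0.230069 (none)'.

0.000000 (m_sum)

0 − 5 + 3 = -2 ≠ 0: azimuthal integral kills it; I = 0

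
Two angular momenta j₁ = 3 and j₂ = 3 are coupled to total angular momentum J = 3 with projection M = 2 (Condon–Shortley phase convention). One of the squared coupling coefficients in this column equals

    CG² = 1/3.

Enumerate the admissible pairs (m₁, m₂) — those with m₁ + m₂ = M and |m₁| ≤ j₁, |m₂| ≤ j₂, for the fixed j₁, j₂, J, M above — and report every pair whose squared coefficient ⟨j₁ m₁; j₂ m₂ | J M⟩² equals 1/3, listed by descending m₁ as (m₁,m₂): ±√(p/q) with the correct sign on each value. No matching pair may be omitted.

Admissible pairs with m₁+m₂ = M = 2: (-1,3), (0,2), (1,1), (2,0), (3,-1)
  (m₁,m₂)=(3,-1): CG² = 1/3, CG = +√(1/3)   ← matches the target
  (m₁,m₂)=(2,0): CG² = 1/6, CG = −√(1/6)
  (m₁,m₂)=(1,1): CG² = 0/1, CG = 0
  (m₁,m₂)=(0,2): CG² = 1/6, CG = +√(1/6)
  (m₁,m₂)=(-1,3): CG² = 1/3, CG = −√(1/3)   ← matches the target
Pairs with CG² = 1/3: (3,-1): +√(1/3); (-1,3): −√(1/3)

(3,-1): +√(1/3); (-1,3): −√(1/3)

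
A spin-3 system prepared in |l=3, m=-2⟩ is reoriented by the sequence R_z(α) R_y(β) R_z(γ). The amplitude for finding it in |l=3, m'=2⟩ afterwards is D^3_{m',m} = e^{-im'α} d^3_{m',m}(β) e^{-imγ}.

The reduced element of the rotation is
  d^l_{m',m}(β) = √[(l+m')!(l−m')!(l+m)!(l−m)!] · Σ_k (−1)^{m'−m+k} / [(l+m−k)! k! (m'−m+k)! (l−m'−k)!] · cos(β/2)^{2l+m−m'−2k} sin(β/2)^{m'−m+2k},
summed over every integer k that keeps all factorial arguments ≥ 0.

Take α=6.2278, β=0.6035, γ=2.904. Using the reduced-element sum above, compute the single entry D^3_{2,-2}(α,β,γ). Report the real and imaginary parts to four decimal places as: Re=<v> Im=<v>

Split into d^3_{2,-2}(β=0.6035) × two z-phases.
Half-angle: c=0.954818, s=0.297192. N=√(120·1·1·120)=120.000000
k: max(0,(-2)−(2))=0 … min(3+(-2),3−(2))=1
  k=0: (−1)^4·120.0000/(24)·0.9548^2·0.2972^4 = +0.035560
  k=1: (−1)^5·120.0000/(120)·0.9548^0·0.2972^6 = -0.000689
d^3_{2,-2}(0.6035) = +0.035560 -0.000689 = +0.034871
D = (+0.993871+0.110544i)·(+0.034871)·(+0.889208-0.457503i) = +0.032581-0.012428i

Re=0.0326 Im=-0.0124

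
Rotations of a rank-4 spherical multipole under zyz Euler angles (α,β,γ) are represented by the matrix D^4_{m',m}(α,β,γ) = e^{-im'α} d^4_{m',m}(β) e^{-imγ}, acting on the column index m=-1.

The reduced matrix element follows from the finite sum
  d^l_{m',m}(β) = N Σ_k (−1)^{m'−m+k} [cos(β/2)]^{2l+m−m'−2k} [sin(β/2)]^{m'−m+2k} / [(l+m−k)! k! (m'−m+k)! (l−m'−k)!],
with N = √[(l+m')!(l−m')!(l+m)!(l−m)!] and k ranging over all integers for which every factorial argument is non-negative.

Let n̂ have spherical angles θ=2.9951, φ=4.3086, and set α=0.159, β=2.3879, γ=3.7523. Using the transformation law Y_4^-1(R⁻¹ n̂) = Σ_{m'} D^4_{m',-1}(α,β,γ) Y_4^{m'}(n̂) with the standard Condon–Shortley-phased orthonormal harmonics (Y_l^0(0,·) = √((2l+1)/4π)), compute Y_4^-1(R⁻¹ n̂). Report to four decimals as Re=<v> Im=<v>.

Need the full column D^4_{m',-1} for m'=−4..4 at α=0.1590, β=2.3879, γ=3.7523.
cos(β/2)=0.367990, sin(β/2)=0.929830
d^4_{-4,-1}: single k=3 term ⇒ +0.040596;  D = -0.012928-0.038483i
d^4_{-3,-1}: k∈[2..3] ⇒ +0.017041 -0.181333 = -0.164292;  D = +0.076316+0.145491i
d^4_{-2,-1}: k∈[1..3] ⇒ +0.003605 -0.115079 +0.489824 = +0.378350;  D = -0.226582-0.303000i
d^4_{-1,-1}: k∈[0..3] ⇒ +0.000336 -0.032204 +0.411224 -0.875170 = -0.495814;  D = +0.356051+0.345049i
d^4_{0,-1}: k∈[0..3] ⇒ -0.003800 +0.145565 -0.929376 +0.988952 = +0.201341;  D = -0.164947-0.115458i
d^4_{1,-1}: k∈[0..3] ⇒ +0.021470 -0.411224 +1.312755 -0.558763 = +0.364238;  D = -0.327706-0.158991i
d^4_{2,-1}: k∈[0..2] ⇒ -0.076719 +0.734736 -0.938202 = -0.280185;  D = +0.268268+0.080846i
d^4_{3,-1}: k∈[0..1] ⇒ +0.181333 -0.694645 = -0.513312;  D = +0.508730+0.068429i
d^4_{4,-1}: single k=0 term ⇒ -0.259190;  D = +0.259108-0.006555i
Y_4^{m'}(θ=2.9951,φ=4.3086) and Σ D·Y over m':
  (-0.0129-0.0385i)·(-0.0000+0.0002i)  (+0.0763+0.1455i)·(-0.0036+0.0014i)  (-0.2266-0.3030i)·(-0.0288-0.0301i)  (+0.3561+0.3450i)·(+0.1034-0.2419i)  (-0.1649-0.1155i)·(+0.7578+0.0000i)  (-0.3277-0.1590i)·(-0.1034-0.2419i)  (+0.2683+0.0808i)·(-0.0288+0.0301i)  (+0.5087+0.0684i)·(+0.0036+0.0014i)  (+0.2591-0.0066i)·(-0.0000-0.0002i)
Y_4^-1(R⁻¹ n̂) = -0.020806-0.020476i

Re=-0.0208 Im=-0.0205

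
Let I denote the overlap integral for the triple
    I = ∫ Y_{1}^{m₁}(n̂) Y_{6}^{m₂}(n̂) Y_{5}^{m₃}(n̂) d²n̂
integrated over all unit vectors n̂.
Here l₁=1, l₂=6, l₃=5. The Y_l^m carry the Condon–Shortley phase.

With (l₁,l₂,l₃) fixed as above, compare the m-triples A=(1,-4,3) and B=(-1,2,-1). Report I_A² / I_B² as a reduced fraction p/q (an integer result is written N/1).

Same 1,6,5: normalisation and zero-m 3j drop out of the ratio.
A: Δ: 2! 0! 10! / 13! → 1/858; sum: t=0:+1/161280 = 1/161280; 3j²(1 6 5; 1 -4 3) = Δ·Π!·Σ² = 15/286  (sign +1)
B: Δ: 2! 0! 10! / 13! → 1/858; sum: t=2:+1/34560 = 1/34560; 3j²(1 6 5; -1 2 -1) = Δ·Π!·Σ² = 14/429  (sign +1)
I_A²/I_B² = (15/286)/(14/429) = 45/28

45/28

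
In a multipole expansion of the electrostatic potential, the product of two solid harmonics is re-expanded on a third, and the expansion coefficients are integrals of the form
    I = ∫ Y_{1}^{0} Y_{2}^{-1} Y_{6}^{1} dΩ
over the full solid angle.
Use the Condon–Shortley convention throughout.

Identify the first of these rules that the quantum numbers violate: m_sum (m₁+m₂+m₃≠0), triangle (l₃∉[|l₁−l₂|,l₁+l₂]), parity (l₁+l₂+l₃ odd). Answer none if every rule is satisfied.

triangle

Σmᵢ = 0  ✓
l₃∈[|l₁−l₂|,l₁+l₂]=[1,3] required, l₃=6 fails  ✗
Σlᵢ = 9 ⇒ odd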